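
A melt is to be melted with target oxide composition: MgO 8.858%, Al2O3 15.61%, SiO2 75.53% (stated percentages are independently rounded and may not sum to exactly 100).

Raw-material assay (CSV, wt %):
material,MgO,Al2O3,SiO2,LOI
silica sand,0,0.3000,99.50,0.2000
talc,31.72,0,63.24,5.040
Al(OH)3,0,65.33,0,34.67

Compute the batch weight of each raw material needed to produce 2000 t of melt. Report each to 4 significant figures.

In-progress results are printed (rounded to 4 significant figures) between the steps; full float precision is held end to end — a single rounding produces each reported result; the derived quantities are recomputed in full precision (totals, net glass mass, yield, LOI, the three compositions) from the weighed amounts at 2000 t of glass as given in the problem or the answer.
Oxide-by-oxide targets in 2000 t melt:
  MgO: 8.858% × 2000 = 177.2 t
  Al2O3: 15.61% × 2000 = 312.2 t
  SiO2: 75.53% × 2000 = 1511 t
Sums-versus-targets review on the weights just shown, at the basis given (target by target, the sums agree inside rounding margins):
  MgO: 558.5·0.3172 = 177.2 t (target 177.2 t)
  Al2O3: 1163·0.003000 + 472.5·0.6533 = 312.2 t (target 312.2 t)
  SiO2: 1163·0.9950 + 558.5·0.6324 = 1510 t (target 1511 t)
Mass balance on the glass: batch Σ − ignition loss = 2000 t (summing oxide targets gives 2000 t; with the basis standing at 2000 t — a pure rounding effect).
Summing the batch: Σ batch = 2194 t; ignition loss, Σ(batch × LOI) = 194.3 t; as yield: glass ÷ batch → 91.14%.

Batch per 2000 t melt:
  silica sand: 1163 t
  talc: 558.5 t
  Al(OH)3: 472.5 t
Total batch = 2194 t; LOI loss = 194.3 t; yield = 91.14%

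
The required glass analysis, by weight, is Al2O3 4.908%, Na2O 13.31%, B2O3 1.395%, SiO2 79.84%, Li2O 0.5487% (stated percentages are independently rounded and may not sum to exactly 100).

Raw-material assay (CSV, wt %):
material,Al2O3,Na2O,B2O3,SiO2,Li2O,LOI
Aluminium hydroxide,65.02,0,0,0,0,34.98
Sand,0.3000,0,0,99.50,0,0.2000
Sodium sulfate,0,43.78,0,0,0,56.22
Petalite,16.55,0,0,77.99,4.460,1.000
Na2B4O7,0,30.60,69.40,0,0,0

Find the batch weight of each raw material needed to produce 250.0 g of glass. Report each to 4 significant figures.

Batch per 250.0 g glass:
  Aluminium hydroxide: 10.23 g
  Sand: 176.5 g
  Sodium sulfate: 72.49 g
  Petalite: 30.76 g
  Na2B4O7: 5.025 g
Total batch = 295.0 g; LOI loss = 44.99 g; yield = 84.75%

The intermediate values are displayed (rounded to 4 significant figures) across the worked steps — every computation keeps exact precision at each step; a single rounding finalizes each reported result. All derived quantities are carried at full precision (the totals, ignition loss, five oxide percentages, the yield, net glass mass) using the weight values at 250.0 g of glass, as set out in the question or the answer.
Oxide mass targets, per 250.0 g glass:
  Al2O3: 4.908% × 250.0 = 12.27 g
  Na2O: 13.31% × 250.0 = 33.28 g
  B2O3: 1.395% × 250.0 = 3.488 g
  SiO2: 79.84% × 250.0 = 199.6 g
  Li2O: 0.5487% × 250.0 = 1.372 g
Balance tally, oxide-wise, using the reported weights, under the basis named above (sums match the target masses modulo rounding of the values):
  Al2O3: 10.23·0.6502 + 176.5·0.003000 + 30.76·0.1655 = 12.27 g (target 12.27 g)
  Na2O: 72.49·0.4378 + 5.025·0.3060 = 33.27 g (target 33.28 g)
  B2O3: 5.025·0.6940 = 3.487 g (target 3.488 g)
  SiO2: 176.5·0.9950 + 30.76·0.7799 = 199.6 g (target 199.6 g)
  Li2O: 30.76·0.04460 = 1.372 g (target 1.372 g)
Glass-mass bookkeeping: net batch after ignition = 250.0 g (the targets, summed, come to 250.0 g; stated basis 250.0 g — differing by rounding only).
Whole-batch sum: Σ batch = 295.0 g; loss to ignition Σ batch·LOI = 44.99 g; yield, glass over the total, = 84.75%.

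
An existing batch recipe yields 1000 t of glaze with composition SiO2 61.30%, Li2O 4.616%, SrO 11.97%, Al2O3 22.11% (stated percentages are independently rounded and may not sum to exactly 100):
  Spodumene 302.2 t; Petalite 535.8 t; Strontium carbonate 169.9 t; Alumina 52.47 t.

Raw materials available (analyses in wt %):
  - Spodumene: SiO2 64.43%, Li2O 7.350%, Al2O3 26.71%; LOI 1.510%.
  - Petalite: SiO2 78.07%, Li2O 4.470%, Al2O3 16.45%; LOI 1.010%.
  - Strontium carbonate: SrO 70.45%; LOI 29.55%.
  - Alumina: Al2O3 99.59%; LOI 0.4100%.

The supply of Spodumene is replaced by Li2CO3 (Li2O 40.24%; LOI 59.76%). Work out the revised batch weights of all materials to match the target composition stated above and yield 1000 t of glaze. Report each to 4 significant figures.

The whole derivation runs at exact precision in every operation; in-progress results are displayed rounded to four significant digits as written — a single rounding finalizes each reported figure. The derived quantities, including the totals, four oxide percentages, glass mass, yield, ignition loss, are rebuilt using the weight values per 1000 t of glass at full precision, as given in the question or the answer.
Oxide-by-oxide targets in 1000 t glaze:
  SiO2: 61.30% × 1000 = 613.0 t
  Li2O: 4.616% × 1000 = 46.16 t
  SrO: 11.97% × 1000 = 119.7 t
  Al2O3: 22.11% × 1000 = 221.1 t
Oxide-by-oxide audit applying the batch weights above, for the quoted basis mass (target by target, the sums agree net of answer rounding effects):
  SiO2: 785.2·0.7807 = 613.0 t (target 613.0 t)
  Li2O: 27.49·0.4024 + 785.2·0.04470 = 46.16 t (target 46.16 t)
  SrO: 169.9·0.7045 = 119.7 t (target 119.7 t)
  Al2O3: 785.2·0.1645 + 92.31·0.9959 = 221.1 t (target 221.1 t)
Auditing the glass mass value: batch Σ − ignition loss = 1000 t (summing oxide targets gives 1000 t; the stated basis being 1000 t — a pure rounding effect).
Batch grand total — Σ batch = 1075 t; LOI loss = Σ batch·LOI = 74.94 t; the yield ratio, glass ÷ batch: 93.03%.

Revised batch per 1000 t glaze:
  Li2CO3: 27.49 t
  Petalite: 785.2 t
  Strontium carbonate: 169.9 t
  Alumina: 92.31 t
Total batch = 1075 t; LOI loss = 74.94 t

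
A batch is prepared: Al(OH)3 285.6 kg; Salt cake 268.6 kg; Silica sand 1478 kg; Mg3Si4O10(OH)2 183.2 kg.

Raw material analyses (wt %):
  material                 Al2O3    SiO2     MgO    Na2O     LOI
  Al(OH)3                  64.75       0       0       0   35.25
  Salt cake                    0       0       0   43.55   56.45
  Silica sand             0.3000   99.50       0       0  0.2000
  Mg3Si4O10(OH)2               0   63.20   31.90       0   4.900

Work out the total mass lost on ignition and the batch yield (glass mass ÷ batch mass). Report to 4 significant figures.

Values along the way are displayed, rounded to 4 significant digits, in the printout — every computation runs at full precision in every operation. Every reported result sees exactly one rounding. Derived quantities are carried starting from the weights at 1951 kg of glass at full float precision (the totals, ignition loss, the yield, net glass mass, four oxide percentages) as set out in problem or answer.
Each material's LOI contribution:
  Al(OH)3: 285.6 × 0.3525 = 100.7 kg
  Salt cake: 268.6 × 0.5645 = 151.6 kg
  Silica sand: 1478 × 0.002000 = 2.956 kg
  Mg3Si4O10(OH)2: 183.2 × 0.04900 = 8.977 kg
Total LOI = 264.2 kg
Glass = batch − LOI = 2215 − 264.2 = 1951 kg

LOI loss = 264.2 kg; glass = 1951 kg; yield = 88.07%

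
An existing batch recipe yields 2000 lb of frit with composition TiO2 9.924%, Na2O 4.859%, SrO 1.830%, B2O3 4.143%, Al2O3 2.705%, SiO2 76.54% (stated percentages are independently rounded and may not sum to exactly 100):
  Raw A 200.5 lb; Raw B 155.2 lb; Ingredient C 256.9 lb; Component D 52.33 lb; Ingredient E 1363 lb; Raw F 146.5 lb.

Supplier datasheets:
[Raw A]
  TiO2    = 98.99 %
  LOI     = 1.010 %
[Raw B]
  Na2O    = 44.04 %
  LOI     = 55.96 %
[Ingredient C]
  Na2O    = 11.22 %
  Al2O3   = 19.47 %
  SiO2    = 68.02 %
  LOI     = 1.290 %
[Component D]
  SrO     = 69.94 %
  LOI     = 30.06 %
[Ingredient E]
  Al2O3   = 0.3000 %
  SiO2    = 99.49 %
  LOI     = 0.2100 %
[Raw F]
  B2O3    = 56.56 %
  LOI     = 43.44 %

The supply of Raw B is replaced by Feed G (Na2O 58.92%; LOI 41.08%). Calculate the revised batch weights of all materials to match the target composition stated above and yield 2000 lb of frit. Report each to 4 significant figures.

Revised batch per 2000 lb frit:
  Raw A: 200.5 lb
  Feed G: 116.0 lb
  Ingredient C: 256.9 lb
  Component D: 52.33 lb
  Ingredient E: 1363 lb
  Raw F: 146.5 lb
Total batch = 2135 lb; LOI loss = 135.2 lb

Working values are shown rounded to 4 significant figures in the working; full precision is maintained at every stage. Exactly one rounding goes into each reported value; the derived quantities, including the six compositions, the totals, the yield, ignition loss, net glass mass, are computed from the batch weights at 2000 lb of glass in full precision exactly as shown in question or answer.
The oxide mass targets at 2000 lb frit:
  TiO2: 9.924% × 2000 = 198.5 lb
  Na2O: 4.859% × 2000 = 97.18 lb
  SrO: 1.830% × 2000 = 36.60 lb
  B2O3: 4.143% × 2000 = 82.86 lb
  Al2O3: 2.705% × 2000 = 54.10 lb
  SiO2: 76.54% × 2000 = 1531 lb
Per-oxide balance check working from each reported weight, on the stated basis (every target is met by its sum exact up to rounding of places):
  TiO2: 200.5·0.9899 = 198.5 lb (target 198.5 lb)
  Na2O: 116.0·0.5892 + 256.9·0.1122 = 97.17 lb (target 97.18 lb)
  SrO: 52.33·0.6994 = 36.60 lb (target 36.60 lb)
  B2O3: 146.5·0.5656 = 82.86 lb (target 82.86 lb)
  Al2O3: 256.9·0.1947 + 1363·0.003000 = 54.11 lb (target 54.10 lb)
  SiO2: 256.9·0.6802 + 1363·0.9949 = 1531 lb (target 1531 lb)
Glass-mass closure: total batch − LOI = 2000 lb (the targets, summed, come to 2000 lb; against the stated basis, 2000 lb — any gap is answer rounding).
Summing the batch: Σ batch = 2135 lb; LOI removed, Σ of batch·LOI: 135.2 lb; yield, glass over the total, = 93.67%.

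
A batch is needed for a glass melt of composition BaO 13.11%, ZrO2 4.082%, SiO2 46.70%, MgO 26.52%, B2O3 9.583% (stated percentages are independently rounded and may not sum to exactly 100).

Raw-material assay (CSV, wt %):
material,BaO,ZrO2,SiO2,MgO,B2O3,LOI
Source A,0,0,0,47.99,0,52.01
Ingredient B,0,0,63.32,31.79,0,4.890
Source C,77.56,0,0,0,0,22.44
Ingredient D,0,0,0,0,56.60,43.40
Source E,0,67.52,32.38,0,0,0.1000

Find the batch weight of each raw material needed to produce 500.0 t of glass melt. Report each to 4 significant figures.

All arithmetic maintains full precision from start to finish. Mid-chain values appear, with 4-significant-figure rounding, at each printed step. Each reported number takes just one rounding; the derived quantities, which include yield, net glass mass, LOI, the totals, five oxide percentages, are recomputed in exact precision, as set out in the problem or answer text, from the batch weights for 500.0 t of glass.
Target oxide masses per 500.0 t glass melt:
  BaO: 13.11% × 500.0 = 65.55 t
  ZrO2: 4.082% × 500.0 = 20.41 t
  SiO2: 46.70% × 500.0 = 233.5 t
  MgO: 26.52% × 500.0 = 132.6 t
  B2O3: 9.583% × 500.0 = 47.92 t
Verifying the oxide balance applying the batch weights above, under the basis named above (each sum matches its target mass net of answer rounding effects):
  BaO: 84.52·0.7756 = 65.55 t (target 65.55 t)
  ZrO2: 30.23·0.6752 = 20.41 t (target 20.41 t)
  SiO2: 353.3·0.6332 + 30.23·0.3238 = 233.5 t (target 233.5 t)
  MgO: 42.27·0.4799 + 353.3·0.3179 = 132.6 t (target 132.6 t)
  B2O3: 84.66·0.5660 = 47.92 t (target 47.92 t)
Consistency of the glass mass: Σ batch − LOI loss = 500.0 t (targets for the oxides total 500.0 t; the stated basis being 500.0 t — gaps are rounding artifacts).
Whole-batch sum: Σ batch = 595.0 t; loss to ignition Σ batch·LOI = 95.00 t; yield: glass divided by total = 84.03%.

Batch per 500.0 t glass melt:
  Source A: 42.27 t
  Ingredient B: 353.3 t
  Source C: 84.52 t
  Ingredient D: 84.66 t
  Source E: 30.23 t
Total batch = 595.0 t; LOI loss = 95.00 t; yield = 84.03%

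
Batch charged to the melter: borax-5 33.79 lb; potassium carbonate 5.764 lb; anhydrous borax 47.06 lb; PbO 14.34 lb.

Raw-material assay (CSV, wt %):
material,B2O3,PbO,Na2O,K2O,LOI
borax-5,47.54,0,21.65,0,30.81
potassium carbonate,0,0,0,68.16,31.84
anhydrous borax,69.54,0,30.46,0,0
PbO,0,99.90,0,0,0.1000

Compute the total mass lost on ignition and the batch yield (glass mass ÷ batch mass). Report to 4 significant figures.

The working math maintains full precision from first step to last; working values appear with 4-significant-digit rounding on the page — each reported value is rounded just once; all derived quantities (the four compositions, LOI, net glass mass, the yield, the totals) are re-derived in full precision starting from the weights on 88.69 lb of glass, as given in the problem or the answer.
Ignition loss by material:
  borax-5: 33.79 × 0.3081 = 10.41 lb
  potassium carbonate: 5.764 × 0.3184 = 1.835 lb
  anhydrous borax: 47.06 × 0 = 0 lb
  PbO: 14.34 × 0.001000 = 0.01434 lb
Total LOI = 12.26 lb
Glass = batch − LOI = 101.0 − 12.26 = 88.69 lb

LOI loss = 12.26 lb; glass = 88.69 lb; yield = 87.86%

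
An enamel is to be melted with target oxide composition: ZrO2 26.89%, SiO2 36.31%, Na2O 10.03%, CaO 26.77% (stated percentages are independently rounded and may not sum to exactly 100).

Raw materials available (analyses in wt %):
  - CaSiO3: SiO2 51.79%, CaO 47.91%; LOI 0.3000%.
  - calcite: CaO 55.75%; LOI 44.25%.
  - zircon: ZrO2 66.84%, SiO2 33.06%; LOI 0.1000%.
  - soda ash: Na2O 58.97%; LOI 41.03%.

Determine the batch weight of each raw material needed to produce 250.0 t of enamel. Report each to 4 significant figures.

Batch per 250.0 t enamel:
  CaSiO3: 111.1 t
  calcite: 24.59 t
  zircon: 100.6 t
  soda ash: 42.52 t
Total batch = 278.8 t; LOI loss = 28.76 t; yield = 89.68%

All arithmetic holds full float precision through the solve. Mid-chain values are printed (rounded to 4 significant digits) in the printout. Every reported value takes just one rounding; the derived quantities, which include net glass mass, the four compositions, totals, the yield, LOI, are recomputed in exact precision, precisely as stated by the problem or answer text, starting from the weights at 250.0 t of glass.
Per-oxide target masses for 250.0 t enamel:
  ZrO2: 26.89% × 250.0 = 67.22 t
  SiO2: 36.31% × 250.0 = 90.78 t
  Na2O: 10.03% × 250.0 = 25.08 t
  CaO: 26.77% × 250.0 = 66.92 t
Mass-balance tally per oxide working from each reported weight, under the basis named above (every target is met by its sum up to rounding of the answer):
  ZrO2: 100.6·0.6684 = 67.24 t (target 67.22 t)
  SiO2: 111.1·0.5179 + 100.6·0.3306 = 90.80 t (target 90.78 t)
  Na2O: 42.52·0.5897 = 25.07 t (target 25.08 t)
  CaO: 111.1·0.4791 + 24.59·0.5575 = 66.94 t (target 66.92 t)
Glass-mass sanity pass: Σ batch − LOI loss = 250.0 t (the Σ of target masses is 250.0 t; with the basis standing at 250.0 t — any gap is answer rounding).
Total batch = Σ batch = 278.8 t; loss to ignition Σ batch·LOI = 28.76 t; yield: glass divided by total = 89.68%.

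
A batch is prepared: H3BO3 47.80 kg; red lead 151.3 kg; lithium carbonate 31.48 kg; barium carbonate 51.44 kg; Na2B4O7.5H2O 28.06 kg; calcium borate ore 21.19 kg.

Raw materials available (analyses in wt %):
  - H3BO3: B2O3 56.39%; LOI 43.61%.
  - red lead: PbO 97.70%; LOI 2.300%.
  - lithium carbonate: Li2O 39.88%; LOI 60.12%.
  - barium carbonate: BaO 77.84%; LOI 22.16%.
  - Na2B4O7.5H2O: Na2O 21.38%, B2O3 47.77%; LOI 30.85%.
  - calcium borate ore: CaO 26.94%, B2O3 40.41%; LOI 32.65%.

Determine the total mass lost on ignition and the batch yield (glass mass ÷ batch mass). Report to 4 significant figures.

The intermediate values are displayed rounded to four significant digits in the working; all internal work maintains full float precision all the way through; every reported figure takes a single rounding — all derived quantities are recomputed at full precision (six oxide percentages, the yield, totals, net glass mass, ignition loss) from the batch weights per 261.0 kg of glass, as set out in the problem or the answer.
Per-material ignition loss:
  H3BO3: 47.80 × 0.4361 = 20.85 kg
  red lead: 151.3 × 0.02300 = 3.480 kg
  lithium carbonate: 31.48 × 0.6012 = 18.93 kg
  barium carbonate: 51.44 × 0.2216 = 11.40 kg
  Na2B4O7.5H2O: 28.06 × 0.3085 = 8.657 kg
  calcium borate ore: 21.19 × 0.3265 = 6.919 kg
Total LOI = 70.23 kg
Glass = batch − LOI = 331.3 − 70.23 = 261.0 kg

LOI loss = 70.23 kg; glass = 261.0 kg; yield = 78.80%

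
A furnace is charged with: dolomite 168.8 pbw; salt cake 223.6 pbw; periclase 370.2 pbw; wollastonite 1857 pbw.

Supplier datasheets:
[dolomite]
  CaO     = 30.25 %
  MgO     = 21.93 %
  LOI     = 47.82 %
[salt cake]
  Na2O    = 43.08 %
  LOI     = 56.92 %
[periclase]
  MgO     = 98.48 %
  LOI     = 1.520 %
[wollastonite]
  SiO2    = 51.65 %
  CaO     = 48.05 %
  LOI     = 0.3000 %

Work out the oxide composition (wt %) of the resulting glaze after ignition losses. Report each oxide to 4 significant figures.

Values along the way appear, rounded to four significant digits, between the steps. The working math holds exact precision from start to finish. Each reported number is rounded exactly once — derived quantities, which include net glass mass, four oxide percentages, the totals, yield, ignition loss, are computed at full precision, as quoted within the problem or answer text, using the weight values on 2400 pbw of glass.
Mass of each oxide from the mix:
  SiO2: 1857·0.5165 = 959.1 pbw
  Na2O: 223.6·0.4308 = 96.33 pbw
  CaO: 168.8·0.3025 + 1857·0.4805 = 943.4 pbw
  MgO: 168.8·0.2193 + 370.2·0.9848 = 401.6 pbw
LOI: 168.8·0.4782 + 223.6·0.5692 + 370.2·0.01520 + 1857·0.003000 = 219.2 pbw
Resulting glass, batch − LOI: 2620 − 219.2 = 2400 pbw (equal to the oxide-mass sum)
each wt % is 100 × oxide ÷ glass

Glass mass = 2400 pbw (batch 2620 − LOI 219.2).
Composition: SiO2 39.96%, Na2O 4.013%, CaO 39.30%, MgO 16.73%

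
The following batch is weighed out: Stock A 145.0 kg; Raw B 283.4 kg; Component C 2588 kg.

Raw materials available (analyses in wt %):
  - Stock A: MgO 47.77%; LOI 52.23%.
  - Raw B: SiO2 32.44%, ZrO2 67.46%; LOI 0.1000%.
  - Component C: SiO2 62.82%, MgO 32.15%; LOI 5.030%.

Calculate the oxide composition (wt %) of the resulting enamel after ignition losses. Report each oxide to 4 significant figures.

The whole derivation holds exact precision in every operation — the intermediate values are shown, with 4-significant-digit rounding, across the worked steps — every reported number takes just one rounding — all derived quantities are computed in full float precision (yield, three oxide percentages, LOI, glass mass, totals) using the weight values per 2810 kg of glass, as written in question or answer.
Per-oxide mass from batch:
  SiO2: 283.4·0.3244 + 2588·0.6282 = 1718 kg
  ZrO2: 283.4·0.6746 = 191.2 kg
  MgO: 145.0·0.4777 + 2588·0.3215 = 901.3 kg
LOI: 145.0·0.5223 + 283.4·0.001000 + 2588·0.05030 = 206.2 kg
The glass mass, total less LOI, = 3016 − 206.2 = 2810 kg (matching Σ of the oxides)
oxide / glass × 100 gives the wt %

Glass mass = 2810 kg (batch 3016 − LOI 206.2).
Composition: SiO2 61.12%, ZrO2 6.803%, MgO 32.07%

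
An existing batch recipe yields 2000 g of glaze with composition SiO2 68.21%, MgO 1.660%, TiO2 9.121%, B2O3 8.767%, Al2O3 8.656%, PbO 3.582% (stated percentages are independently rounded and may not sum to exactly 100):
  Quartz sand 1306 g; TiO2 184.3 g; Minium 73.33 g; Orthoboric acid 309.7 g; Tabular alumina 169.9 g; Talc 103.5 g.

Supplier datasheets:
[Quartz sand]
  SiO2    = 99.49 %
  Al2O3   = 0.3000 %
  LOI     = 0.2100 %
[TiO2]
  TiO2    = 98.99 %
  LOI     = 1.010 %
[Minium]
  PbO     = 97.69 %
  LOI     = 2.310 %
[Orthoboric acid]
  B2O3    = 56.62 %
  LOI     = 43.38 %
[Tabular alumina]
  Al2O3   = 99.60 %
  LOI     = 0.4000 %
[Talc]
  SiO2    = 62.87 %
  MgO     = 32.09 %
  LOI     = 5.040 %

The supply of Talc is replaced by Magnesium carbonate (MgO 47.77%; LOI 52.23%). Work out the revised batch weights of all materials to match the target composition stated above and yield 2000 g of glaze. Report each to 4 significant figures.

The intermediate values are printed rounded to four significant figures. The whole derivation maintains full precision all the way through; exactly one rounding goes into each reported value; all derived quantities, which include six oxide percentages, net glass mass, yield, LOI, the totals, are recomputed in full precision, exactly as printed in either problem or answer, from the weighed amounts on 2000 g of glass.
The oxide mass targets at 2000 g glaze:
  SiO2: 68.21% × 2000 = 1364 g
  MgO: 1.660% × 2000 = 33.20 g
  TiO2: 9.121% × 2000 = 182.4 g
  B2O3: 8.767% × 2000 = 175.3 g
  Al2O3: 8.656% × 2000 = 173.1 g
  PbO: 3.582% × 2000 = 71.64 g
Checking each oxide sum applying the batch weights above, relative to the basis at hand (every target is met by its sum net of answer rounding effects):
  SiO2: 1371·0.9949 = 1364 g (target 1364 g)
  MgO: 69.50·0.4777 = 33.20 g (target 33.20 g)
  TiO2: 184.3·0.9899 = 182.4 g (target 182.4 g)
  B2O3: 309.7·0.5662 = 175.4 g (target 175.3 g)
  Al2O3: 1371·0.003000 + 169.7·0.9960 = 173.1 g (target 173.1 g)
  PbO: 73.33·0.9769 = 71.64 g (target 71.64 g)
Mass balance on the glass: batch Σ − ignition loss = 2000 g (summing oxide targets gives 2000 g; against the stated basis, 2000 g — any gap is answer rounding).
Batch total: Σ batch = 2178 g; LOI loss = Σ batch·LOI = 177.8 g; yield, glass over the total, = 91.84%.

Revised batch per 2000 g glaze:
  Quartz sand: 1371 g
  TiO2: 184.3 g
  Minium: 73.33 g
  Orthoboric acid: 309.7 g
  Tabular alumina: 169.7 g
  Magnesium carbonate: 69.50 g
Total batch = 2178 g; LOI loss = 177.8 g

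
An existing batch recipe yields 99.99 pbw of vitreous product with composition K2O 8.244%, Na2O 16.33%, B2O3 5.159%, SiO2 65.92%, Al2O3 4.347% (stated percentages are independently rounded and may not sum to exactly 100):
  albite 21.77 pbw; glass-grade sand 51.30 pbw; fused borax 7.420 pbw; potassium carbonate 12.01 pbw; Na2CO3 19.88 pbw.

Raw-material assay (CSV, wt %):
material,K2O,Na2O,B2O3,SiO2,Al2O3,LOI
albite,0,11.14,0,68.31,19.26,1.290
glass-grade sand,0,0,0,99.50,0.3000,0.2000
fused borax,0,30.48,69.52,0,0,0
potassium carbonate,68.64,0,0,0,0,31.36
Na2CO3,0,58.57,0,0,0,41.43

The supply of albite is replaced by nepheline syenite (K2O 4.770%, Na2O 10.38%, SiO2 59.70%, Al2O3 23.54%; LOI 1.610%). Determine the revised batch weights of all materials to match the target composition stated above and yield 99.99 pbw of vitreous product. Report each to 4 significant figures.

Revised batch per 99.99 pbw vitreous product:
  nepheline syenite: 17.76 pbw
  glass-grade sand: 55.59 pbw
  fused borax: 7.420 pbw
  potassium carbonate: 10.78 pbw
  Na2CO3: 20.87 pbw
Total batch = 112.4 pbw; LOI loss = 12.42 pbw

Rounding to four significant figures extends to every working value as shown; every computation maintains exact precision end to end. Each reported value includes exactly one rounding; all derived quantities are computed using the weight values at 99.99 pbw of glass in full precision (yield, glass mass, ignition loss, five oxide percentages, totals) as quoted within question or answer.
Target masses of each oxide per 99.99 pbw vitreous product:
  K2O: 8.244% × 99.99 = 8.243 pbw
  Na2O: 16.33% × 99.99 = 16.33 pbw
  B2O3: 5.159% × 99.99 = 5.158 pbw
  SiO2: 65.92% × 99.99 = 65.91 pbw
  Al2O3: 4.347% × 99.99 = 4.347 pbw
Balance tally, oxide-wise, from the weights as reported, for the quoted basis mass (target by target, the sums agree once rounding is allowed for):
  K2O: 17.76·0.04770 + 10.78·0.6864 = 8.247 pbw (target 8.243 pbw)
  Na2O: 17.76·0.1038 + 7.420·0.3048 + 20.87·0.5857 = 16.33 pbw (target 16.33 pbw)
  B2O3: 7.420·0.6952 = 5.158 pbw (target 5.158 pbw)
  SiO2: 17.76·0.5970 + 55.59·0.9950 = 65.91 pbw (target 65.91 pbw)
  Al2O3: 17.76·0.2354 + 55.59·0.003000 = 4.347 pbw (target 4.347 pbw)
Glass-mass closure: batch Σ − ignition loss = 100.0 pbw (targets for the oxides total 99.99 pbw; against the stated basis, 99.99 pbw — a pure rounding effect).
Summing the batch: Σ batch = 112.4 pbw; Σ batch·LOI gives LOI loss = 12.42 pbw; as yield: glass ÷ batch → 88.95%.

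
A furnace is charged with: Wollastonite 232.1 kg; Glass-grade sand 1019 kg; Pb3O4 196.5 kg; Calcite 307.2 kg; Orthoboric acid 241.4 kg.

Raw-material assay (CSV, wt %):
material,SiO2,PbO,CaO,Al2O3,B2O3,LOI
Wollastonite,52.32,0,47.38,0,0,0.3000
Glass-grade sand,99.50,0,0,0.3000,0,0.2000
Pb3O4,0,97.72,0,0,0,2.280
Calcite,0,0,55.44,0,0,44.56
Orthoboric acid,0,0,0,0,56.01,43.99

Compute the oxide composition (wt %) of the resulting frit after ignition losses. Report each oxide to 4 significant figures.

The whole derivation carries full float precision at all times — the intermediate values are printed rounded off to 4 significant digits between the steps. Every reported result is rounded only once. Derived quantities are computed at full float precision (the totals, five oxide percentages, glass mass, LOI, yield) starting from the weights per 1746 kg of glass exactly as shown in the question or the answer.
What the batch supplies per oxide:
  SiO2: 232.1·0.5232 + 1019·0.9950 = 1135 kg
  PbO: 196.5·0.9772 = 192.0 kg
  CaO: 232.1·0.4738 + 307.2·0.5544 = 280.3 kg
  Al2O3: 1019·0.003000 = 3.057 kg
  B2O3: 241.4·0.5601 = 135.2 kg
LOI: 232.1·0.003000 + 1019·0.002000 + 196.5·0.02280 + 307.2·0.4456 + 241.4·0.4399 = 250.3 kg
batch − LOI leaves glass = 1996 − 250.3 = 1746 kg (equal to the oxide-mass sum)
each wt % is 100 × oxide ÷ glass

Glass mass = 1746 kg (batch 1996 − LOI 250.3).
Composition: SiO2 65.03%, PbO 11.00%, CaO 16.05%, Al2O3 0.1751%, B2O3 7.744%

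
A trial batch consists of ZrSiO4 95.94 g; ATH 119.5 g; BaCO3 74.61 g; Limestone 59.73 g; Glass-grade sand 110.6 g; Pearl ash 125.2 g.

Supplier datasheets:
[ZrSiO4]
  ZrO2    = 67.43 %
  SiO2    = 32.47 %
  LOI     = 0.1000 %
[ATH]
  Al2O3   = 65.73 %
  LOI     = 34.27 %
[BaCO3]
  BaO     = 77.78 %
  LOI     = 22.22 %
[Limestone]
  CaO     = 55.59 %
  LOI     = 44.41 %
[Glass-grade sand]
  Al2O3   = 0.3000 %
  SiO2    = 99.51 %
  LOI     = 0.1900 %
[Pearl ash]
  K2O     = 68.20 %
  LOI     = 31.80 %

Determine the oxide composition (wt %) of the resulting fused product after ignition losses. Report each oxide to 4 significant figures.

All arithmetic maintains full float precision throughout. Rounding to 4 significant figures applies to each mid-chain value as displayed — each reported number is rounded only once. The derived quantities are carried in full precision (totals, yield, net glass mass, six oxide percentages, ignition loss) from the weighed amounts on 461.4 g of glass exactly as shown in problem or answer.
Delivered oxide masses:
  Al2O3: 119.5·0.6573 + 110.6·0.003000 = 78.88 g
  ZrO2: 95.94·0.6743 = 64.69 g
  CaO: 59.73·0.5559 = 33.20 g
  K2O: 125.2·0.6820 = 85.39 g
  BaO: 74.61·0.7778 = 58.03 g
  SiO2: 95.94·0.3247 + 110.6·0.9951 = 141.2 g
LOI: 95.94·0.001000 + 119.5·0.3427 + 74.61·0.2222 + 59.73·0.4441 + 110.6·0.001900 + 125.2·0.3180 = 124.2 g
Resulting glass, batch − LOI: 585.6 − 124.2 = 461.4 g (= the summed oxide contributions)
oxide / glass × 100 gives the wt %

Glass mass = 461.4 g (batch 585.6 − LOI 124.2).
Composition: Al2O3 17.10%, ZrO2 14.02%, CaO 7.196%, K2O 18.51%, BaO 12.58%, SiO2 30.60%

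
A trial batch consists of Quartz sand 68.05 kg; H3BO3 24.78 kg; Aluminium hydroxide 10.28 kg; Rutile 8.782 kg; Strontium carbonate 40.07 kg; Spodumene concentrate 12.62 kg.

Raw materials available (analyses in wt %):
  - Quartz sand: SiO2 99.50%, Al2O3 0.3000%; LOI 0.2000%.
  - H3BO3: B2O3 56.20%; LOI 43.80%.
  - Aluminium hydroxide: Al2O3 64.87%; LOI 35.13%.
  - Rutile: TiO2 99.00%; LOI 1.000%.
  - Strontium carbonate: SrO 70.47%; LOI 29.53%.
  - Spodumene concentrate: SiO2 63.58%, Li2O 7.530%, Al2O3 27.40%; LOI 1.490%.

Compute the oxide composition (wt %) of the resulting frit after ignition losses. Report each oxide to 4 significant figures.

Glass mass = 137.9 kg (batch 164.6 − LOI 26.71).
Composition: TiO2 6.306%, SiO2 54.93%, B2O3 10.10%, Li2O 0.6893%, SrO 20.48%, Al2O3 7.493%

Intermediates are printed with 4-significant-figure rounding in the printout. All arithmetic maintains exact precision in all steps — each reported value takes a single rounding; all derived quantities, which include the totals, ignition loss, the six compositions, yield, net glass mass, are re-derived at full float precision, as given in the problem or answer text, from the batch weights per 137.9 kg of glass.
Mass of each oxide from the mix:
  TiO2: 8.782·0.9900 = 8.694 kg
  SiO2: 68.05·0.9950 + 12.62·0.6358 = 75.73 kg
  B2O3: 24.78·0.5620 = 13.93 kg
  Li2O: 12.62·0.07530 = 0.9503 kg
  SrO: 40.07·0.7047 = 28.24 kg
  Al2O3: 68.05·0.003000 + 10.28·0.6487 + 12.62·0.2740 = 10.33 kg
LOI: 68.05·0.002000 + 24.78·0.4380 + 10.28·0.3513 + 8.782·0.01000 + 40.07·0.2953 + 12.62·0.01490 = 26.71 kg
Glass = total batch minus LOI = 164.6 − 26.71 = 137.9 kg (matching Σ of the oxides)
percent share: oxide ÷ glass, ×100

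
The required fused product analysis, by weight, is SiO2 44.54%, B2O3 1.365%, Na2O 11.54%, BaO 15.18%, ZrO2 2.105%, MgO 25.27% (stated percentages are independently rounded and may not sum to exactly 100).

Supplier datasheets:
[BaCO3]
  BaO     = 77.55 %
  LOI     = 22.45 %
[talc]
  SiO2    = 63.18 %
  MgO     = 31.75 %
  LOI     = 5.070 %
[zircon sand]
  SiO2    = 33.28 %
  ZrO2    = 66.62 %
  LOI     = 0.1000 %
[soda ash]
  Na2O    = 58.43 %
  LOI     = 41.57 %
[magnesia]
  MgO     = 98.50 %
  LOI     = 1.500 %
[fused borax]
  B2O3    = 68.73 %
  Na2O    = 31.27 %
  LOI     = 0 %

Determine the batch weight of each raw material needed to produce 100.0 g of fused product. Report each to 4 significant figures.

Batch per 100.0 g fused product:
  BaCO3: 19.57 g
  talc: 68.83 g
  zircon sand: 3.160 g
  soda ash: 18.69 g
  magnesia: 3.468 g
  fused borax: 1.986 g
Total batch = 115.7 g; LOI loss = 15.71 g; yield = 86.42%

Values along the way are shown rounded to four significant figures when written out — the working math runs at exact precision all the way through — each reported figure sees exactly one rounding — derived quantities are recomputed at exact precision (totals, the six compositions, LOI, net glass mass, the yield) from the batch weights at 100.0 g of glass precisely as stated by the problem or the answer.
Target oxide masses per 100.0 g fused product:
  SiO2: 44.54% × 100.0 = 44.54 g
  B2O3: 1.365% × 100.0 = 1.365 g
  Na2O: 11.54% × 100.0 = 11.54 g
  BaO: 15.18% × 100.0 = 15.18 g
  ZrO2: 2.105% × 100.0 = 2.105 g
  MgO: 25.27% × 100.0 = 25.27 g
Oxide-by-oxide audit working from each reported weight, at the basis given (target by target, the sums agree exact up to rounding of places):
  SiO2: 68.83·0.6318 + 3.160·0.3328 = 44.54 g (target 44.54 g)
  B2O3: 1.986·0.6873 = 1.365 g (target 1.365 g)
  Na2O: 18.69·0.5843 + 1.986·0.3127 = 11.54 g (target 11.54 g)
  BaO: 19.57·0.7755 = 15.18 g (target 15.18 g)
  ZrO2: 3.160·0.6662 = 2.105 g (target 2.105 g)
  MgO: 68.83·0.3175 + 3.468·0.9850 = 25.27 g (target 25.27 g)
Glass-mass sanity pass: batch Σ − ignition loss = 100.0 g (summing oxide targets gives 100.0 g; stated basis 100.0 g — any gap is answer rounding).
Whole-batch sum: Σ batch = 115.7 g; the LOI term Σ batch·LOI equals 15.71 g; yield = glass ÷ total batch = 86.42%.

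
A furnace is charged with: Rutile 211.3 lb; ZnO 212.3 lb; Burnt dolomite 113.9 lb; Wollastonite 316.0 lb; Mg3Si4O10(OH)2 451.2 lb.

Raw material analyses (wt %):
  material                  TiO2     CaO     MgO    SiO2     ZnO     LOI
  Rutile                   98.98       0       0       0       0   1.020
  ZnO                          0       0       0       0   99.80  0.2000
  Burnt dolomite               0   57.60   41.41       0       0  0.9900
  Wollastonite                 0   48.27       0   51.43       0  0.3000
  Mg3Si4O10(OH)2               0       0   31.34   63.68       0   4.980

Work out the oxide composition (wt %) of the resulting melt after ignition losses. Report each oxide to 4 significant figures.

Glass mass = 1278 lb (batch 1305 − LOI 27.13).
Composition: TiO2 16.37%, CaO 17.07%, MgO 14.76%, SiO2 35.21%, ZnO 16.58%

The intermediate values are displayed, rounded to four significant figures, when written out; every computation keeps full float precision in every operation. Exactly one rounding goes into every reported result. The derived quantities, which include totals, net glass mass, LOI, yield, five oxide percentages, are re-derived in exact precision, exactly as shown in the problem or the answer, starting from the weights on 1278 lb of glass.
Mass of each oxide from the mix:
  TiO2: 211.3·0.9898 = 209.1 lb
  CaO: 113.9·0.5760 + 316.0·0.4827 = 218.1 lb
  MgO: 113.9·0.4141 + 451.2·0.3134 = 188.6 lb
  SiO2: 316.0·0.5143 + 451.2·0.6368 = 449.8 lb
  ZnO: 212.3·0.9980 = 211.9 lb
LOI: 211.3·0.01020 + 212.3·0.002000 + 113.9·0.009900 + 316.0·0.003000 + 451.2·0.04980 = 27.13 lb
Glass = total batch minus LOI = 1305 − 27.13 = 1278 lb (equal to the oxide-mass sum)
wt %: oxide over glass, times 100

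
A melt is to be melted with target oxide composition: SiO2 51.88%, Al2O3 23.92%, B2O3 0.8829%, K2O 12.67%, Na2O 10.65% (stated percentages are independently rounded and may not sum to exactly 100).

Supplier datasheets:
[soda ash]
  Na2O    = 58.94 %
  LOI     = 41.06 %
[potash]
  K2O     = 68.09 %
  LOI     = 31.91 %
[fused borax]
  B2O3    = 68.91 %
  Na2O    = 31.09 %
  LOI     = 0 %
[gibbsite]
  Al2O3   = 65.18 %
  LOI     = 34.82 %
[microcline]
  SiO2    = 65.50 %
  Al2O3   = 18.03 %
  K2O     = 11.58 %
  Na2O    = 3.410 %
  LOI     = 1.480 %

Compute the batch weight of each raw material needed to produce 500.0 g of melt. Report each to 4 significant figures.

Batch per 500.0 g melt:
  soda ash: 64.05 g
  potash: 25.69 g
  fused borax: 6.406 g
  gibbsite: 73.94 g
  microcline: 396.0 g
Total batch = 566.1 g; LOI loss = 66.10 g; yield = 88.32%

The working math keeps exact precision from start to finish — mid-chain values appear rounded to four significant figures at each printed step. Each reported figure carries a single rounding; all derived quantities are recomputed from the batch weights per 500.0 g of glass at exact precision (the five compositions, yield, glass mass, ignition loss, totals), as given in question or answer.
Oxide mass targets, per 500.0 g melt:
  SiO2: 51.88% × 500.0 = 259.4 g
  Al2O3: 23.92% × 500.0 = 119.6 g
  B2O3: 0.8829% × 500.0 = 4.414 g
  K2O: 12.67% × 500.0 = 63.35 g
  Na2O: 10.65% × 500.0 = 53.25 g
Per-oxide balance check given the weights on record, under the basis named above (summed amounts equal target values once rounding is allowed for):
  SiO2: 396.0·0.6550 = 259.4 g (target 259.4 g)
  Al2O3: 73.94·0.6518 + 396.0·0.1803 = 119.6 g (target 119.6 g)
  B2O3: 6.406·0.6891 = 4.414 g (target 4.414 g)
  K2O: 25.69·0.6809 + 396.0·0.1158 = 63.35 g (target 63.35 g)
  Na2O: 64.05·0.5894 + 6.406·0.3109 + 396.0·0.03410 = 53.25 g (target 53.25 g)
Auditing the glass mass value: net batch after ignition = 500.0 g (the targets, summed, come to 500.0 g; the stated basis being 500.0 g — any gap is answer rounding).
Whole-batch sum: Σ batch = 566.1 g; loss to ignition Σ batch·LOI = 66.10 g; yield = glass ÷ total batch = 88.32%.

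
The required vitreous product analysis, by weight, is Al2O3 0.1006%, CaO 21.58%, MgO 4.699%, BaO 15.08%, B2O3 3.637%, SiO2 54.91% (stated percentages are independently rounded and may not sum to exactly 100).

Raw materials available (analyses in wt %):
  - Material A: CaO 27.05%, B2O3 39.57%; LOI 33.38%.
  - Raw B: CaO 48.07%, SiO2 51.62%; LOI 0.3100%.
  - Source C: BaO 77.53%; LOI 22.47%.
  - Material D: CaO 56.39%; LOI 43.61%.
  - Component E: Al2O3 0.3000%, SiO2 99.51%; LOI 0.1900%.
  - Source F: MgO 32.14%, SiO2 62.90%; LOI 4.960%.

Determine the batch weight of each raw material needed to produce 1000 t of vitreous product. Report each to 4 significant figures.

All internal work holds exact precision at every stage — mid-chain values appear rounded to 4 significant digits alongside each step — each reported value is rounded only once. Derived quantities, which include totals, ignition loss, yield, glass mass, the six compositions, are re-derived in exact precision, as quoted within the problem or the answer, starting from the weights at 1000 t of glass.
Target oxide masses per 1000 t vitreous product:
  Al2O3: 0.1006% × 1000 = 1.006 t
  CaO: 21.58% × 1000 = 215.8 t
  MgO: 4.699% × 1000 = 46.99 t
  BaO: 15.08% × 1000 = 150.8 t
  B2O3: 3.637% × 1000 = 36.37 t
  SiO2: 54.91% × 1000 = 549.1 t
Mass-balance tally per oxide with the batch weights as given, at the basis given (sum by sum, the targets are met up to rounding of the answer):
  Al2O3: 335.3·0.003000 = 1.006 t (target 1.006 t)
  CaO: 91.91·0.2705 + 239.1·0.4807 + 134.7·0.5639 = 215.8 t (target 215.8 t)
  MgO: 146.2·0.3214 = 46.99 t (target 46.99 t)
  BaO: 194.5·0.7753 = 150.8 t (target 150.8 t)
  B2O3: 91.91·0.3957 = 36.37 t (target 36.37 t)
  SiO2: 239.1·0.5162 + 335.3·0.9951 + 146.2·0.6290 = 549.0 t (target 549.1 t)
Glass-mass bookkeeping: batch total minus LOI = 1000 t (oxide target masses add up to 1000 t; versus the stated basis of 1000 t — differing by rounding only).
Adding the batch up: Σ batch = 1142 t; loss to ignition Σ batch·LOI = 141.8 t; as yield: glass ÷ batch → 87.58%.

Batch per 1000 t vitreous product:
  Material A: 91.91 t
  Raw B: 239.1 t
  Source C: 194.5 t
  Material D: 134.7 t
  Component E: 335.3 t
  Source F: 146.2 t
Total batch = 1142 t; LOI loss = 141.8 t; yield = 87.58%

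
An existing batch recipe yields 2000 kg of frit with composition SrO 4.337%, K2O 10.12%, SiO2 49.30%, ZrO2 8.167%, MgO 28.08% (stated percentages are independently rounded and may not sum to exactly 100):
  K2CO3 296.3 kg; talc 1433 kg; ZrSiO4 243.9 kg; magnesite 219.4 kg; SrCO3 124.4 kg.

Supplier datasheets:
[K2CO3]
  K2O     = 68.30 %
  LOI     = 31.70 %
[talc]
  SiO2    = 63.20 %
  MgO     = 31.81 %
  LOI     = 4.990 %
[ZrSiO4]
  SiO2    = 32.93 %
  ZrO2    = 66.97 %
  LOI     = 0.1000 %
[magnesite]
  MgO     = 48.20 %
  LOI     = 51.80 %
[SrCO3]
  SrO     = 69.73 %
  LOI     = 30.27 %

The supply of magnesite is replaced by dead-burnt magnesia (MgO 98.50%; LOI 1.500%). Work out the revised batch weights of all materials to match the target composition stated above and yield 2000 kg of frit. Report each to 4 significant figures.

Revised batch per 2000 kg frit:
  K2CO3: 296.3 kg
  talc: 1433 kg
  ZrSiO4: 243.9 kg
  dead-burnt magnesia: 107.4 kg
  SrCO3: 124.4 kg
Total batch = 2205 kg; LOI loss = 204.9 kg

Exact precision is held in all steps; rounding to 4 significant figures extends to each working value as shown. Each reported result takes a single rounding — the derived quantities (ignition loss, the five compositions, the yield, net glass mass, the totals) are computed at exact precision from the weighed amounts on 2000 kg of glass as quoted within problem or answer.
Target oxide masses per 2000 kg frit:
  SrO: 4.337% × 2000 = 86.74 kg
  K2O: 10.12% × 2000 = 202.4 kg
  SiO2: 49.30% × 2000 = 986.0 kg
  ZrO2: 8.167% × 2000 = 163.3 kg
  MgO: 28.08% × 2000 = 561.6 kg
Oxide-by-oxide audit working from each reported weight, under the basis named above (summed amounts equal target values modulo rounding of the values):
  SrO: 124.4·0.6973 = 86.74 kg (target 86.74 kg)
  K2O: 296.3·0.6830 = 202.4 kg (target 202.4 kg)
  SiO2: 1433·0.6320 + 243.9·0.3293 = 986.0 kg (target 986.0 kg)
  ZrO2: 243.9·0.6697 = 163.3 kg (target 163.3 kg)
  MgO: 1433·0.3181 + 107.4·0.9850 = 561.6 kg (target 561.6 kg)
Glass-mass bookkeeping: total batch − LOI = 2000 kg (summing oxide targets gives 2000 kg; against the stated basis, 2000 kg — a pure rounding effect).
Summing the batch: Σ batch = 2205 kg; the LOI term Σ batch·LOI equals 204.9 kg; yield, glass over the total, = 90.71%.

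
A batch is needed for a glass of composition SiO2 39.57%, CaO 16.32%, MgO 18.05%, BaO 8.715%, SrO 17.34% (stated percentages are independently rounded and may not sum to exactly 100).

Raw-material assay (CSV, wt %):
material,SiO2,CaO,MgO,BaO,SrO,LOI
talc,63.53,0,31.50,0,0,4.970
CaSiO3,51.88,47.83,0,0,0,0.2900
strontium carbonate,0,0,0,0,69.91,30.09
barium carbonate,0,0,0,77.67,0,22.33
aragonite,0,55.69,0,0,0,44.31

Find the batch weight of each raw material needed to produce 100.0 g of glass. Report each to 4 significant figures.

Batch per 100.0 g glass:
  talc: 57.30 g
  CaSiO3: 6.103 g
  strontium carbonate: 24.80 g
  barium carbonate: 11.22 g
  aragonite: 24.06 g
Total batch = 123.5 g; LOI loss = 23.49 g; yield = 80.97%

The whole derivation carries full float precision through every step. Intermediates appear rounded off to 4 significant digits at each printed step. Every reported value is rounded just once. Derived quantities are carried at exact precision (ignition loss, five oxide percentages, the totals, the yield, net glass mass) using the weight values at 100.0 g of glass as given in the problem or the answer.
Per-oxide target masses for 100.0 g glass:
  SiO2: 39.57% × 100.0 = 39.57 g
  CaO: 16.32% × 100.0 = 16.32 g
  MgO: 18.05% × 100.0 = 18.05 g
  BaO: 8.715% × 100.0 = 8.715 g
  SrO: 17.34% × 100.0 = 17.34 g
Mass-balance tally per oxide given the weights on record, per the basis as stated (sums match the target masses up to rounding of the answer):
  SiO2: 57.30·0.6353 + 6.103·0.5188 = 39.57 g (target 39.57 g)
  CaO: 6.103·0.4783 + 24.06·0.5569 = 16.32 g (target 16.32 g)
  MgO: 57.30·0.3150 = 18.05 g (target 18.05 g)
  BaO: 11.22·0.7767 = 8.715 g (target 8.715 g)
  SrO: 24.80·0.6991 = 17.34 g (target 17.34 g)
The glass-mass cross-check: total charge less LOI = 99.99 g (the targets, summed, come to 100.0 g; versus the stated basis of 100.0 g — deltas are rounding alone).
Summing the batch: Σ batch = 123.5 g; Σ batch·LOI gives LOI loss = 23.49 g; yield: glass divided by total = 80.97%.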